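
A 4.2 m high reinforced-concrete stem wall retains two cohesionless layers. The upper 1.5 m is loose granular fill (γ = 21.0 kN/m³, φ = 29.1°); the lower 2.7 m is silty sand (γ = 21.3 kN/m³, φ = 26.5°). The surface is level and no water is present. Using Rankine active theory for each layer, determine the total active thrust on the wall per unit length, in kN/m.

K_a1 = tan²(45°−29.1°/2) = 0.3456; K_a2 = tan²(45°−26.5°/2) = 0.3829.
Layer 1: σ at base = K_a1 γ₁ h₁ = 10.89 kPa; P₁ = ½×10.89×1.5 = 8.165.
Layer 2: σ_v at top = γ₁h₁ = 31.50; σ_h top = K_a2×31.50 = 12.06; σ_h base = K_a2×(31.50+21.3×2.7) = 34.09.
P₂ = ½(12.06+34.09)×2.7 = 62.30. Total P_a = 8.165+62.30 = 70.46 kN/m.

70.5 kN/m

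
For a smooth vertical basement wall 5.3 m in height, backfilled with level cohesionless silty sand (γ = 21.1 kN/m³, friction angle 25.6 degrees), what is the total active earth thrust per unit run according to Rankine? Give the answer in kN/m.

K_a = tan²(45° − φ/2) = 0.3966.
P_a = ½ K_a γ H² = 0.5 × 0.3966 × 21.1 × 5.3² = 117.5 kN/m.

118 kN/m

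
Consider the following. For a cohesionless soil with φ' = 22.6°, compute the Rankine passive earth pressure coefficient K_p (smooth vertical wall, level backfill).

K_p = (1 + sin φ)/(1 − sin φ) = tan²(45° + 22.6°/2) = 2.248.

2.25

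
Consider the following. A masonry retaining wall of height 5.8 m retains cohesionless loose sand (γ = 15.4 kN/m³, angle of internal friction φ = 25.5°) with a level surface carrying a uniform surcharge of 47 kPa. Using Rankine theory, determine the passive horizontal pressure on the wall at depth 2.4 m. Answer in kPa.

K_p = (1 + sin φ)/(1 − sin φ) = 2.512.
σ_v = γz + q = 15.4 × 2.4 + 47 = 83.96 kPa.
σ_h = K_p σ_v = 2.512 × 83.96 = 210.9 kPa.

211 kPa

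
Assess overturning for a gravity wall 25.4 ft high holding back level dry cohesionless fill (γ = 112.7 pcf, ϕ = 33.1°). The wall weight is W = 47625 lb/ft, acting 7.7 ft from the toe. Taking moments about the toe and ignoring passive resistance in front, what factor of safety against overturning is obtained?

4.06

K_a = tan²(45° − 33.1°/2) = 0.2936.
P_a = ½K_aγH² = 0.5×0.2936×112.7×25.4² = 10670 lb/ft, acting at H/3 = 8.467 ft above the base.
Overturning moment M_o = P_a × H/3 = 10670 × 8.467 = 90360.
Resisting moment M_r = W × 7.7 = 47625 × 7.7 = 366700.
FS_overturning = M_r/M_o = 366700/90360 = 4.058.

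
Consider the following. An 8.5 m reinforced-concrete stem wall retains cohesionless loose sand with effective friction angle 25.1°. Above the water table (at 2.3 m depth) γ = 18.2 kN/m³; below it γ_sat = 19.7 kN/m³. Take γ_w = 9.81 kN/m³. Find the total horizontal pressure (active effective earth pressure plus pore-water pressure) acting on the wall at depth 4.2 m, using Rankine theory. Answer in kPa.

K_a = (1 − sin φ)/(1 + sin φ) = 0.4043.
γ' = 19.7 − 9.81 = 9.890 kN/m³.
Effective vertical stress at 4.2 m: σ'_v = 18.2×2.3 + 9.890×1.90 = 60.65 kPa.
σ'_h = K_a σ'_v = 0.4043 × 60.65 = 24.52 kPa; u = γ_w × 1.90 = 18.64 kPa.
Total σ_h = 24.52 + 18.64 = 43.16 kPa.

43.2 kPa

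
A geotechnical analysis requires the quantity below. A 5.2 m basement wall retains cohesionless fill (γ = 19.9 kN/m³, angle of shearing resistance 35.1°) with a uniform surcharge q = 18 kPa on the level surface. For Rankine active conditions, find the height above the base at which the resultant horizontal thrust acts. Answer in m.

K_a = 0.2698.
Triangular part P₁ = ½K_aγH² = 72.60 at H/3 = 1.733 m; rectangular part P₂ = K_a q H = 25.26 at H/2 = 2.600 m.
ȳ = (P₁·1.733 + P₂·2.600)/(P₁+P₂) = 1.957 m.

1.96 m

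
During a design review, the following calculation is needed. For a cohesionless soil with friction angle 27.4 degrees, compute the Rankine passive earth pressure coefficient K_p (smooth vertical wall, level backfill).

K_p = (1 + sin φ)/(1 − sin φ) = tan²(45° + 27.4°/2) = 2.705.

2.71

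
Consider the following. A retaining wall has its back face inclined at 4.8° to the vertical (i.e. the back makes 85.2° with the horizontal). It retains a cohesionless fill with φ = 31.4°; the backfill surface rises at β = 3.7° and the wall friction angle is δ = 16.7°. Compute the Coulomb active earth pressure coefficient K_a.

K_a = sin²(α+φ) / [sin²α · sin(α−δ) · (1 + √{sin(φ+δ)sin(φ−β) / (sin(α−δ)sin(α+β))})²].
With α = 85.2°, φ = 31.4°, δ = 16.7°, β = 3.7°: K_a = 0.3339.

0.334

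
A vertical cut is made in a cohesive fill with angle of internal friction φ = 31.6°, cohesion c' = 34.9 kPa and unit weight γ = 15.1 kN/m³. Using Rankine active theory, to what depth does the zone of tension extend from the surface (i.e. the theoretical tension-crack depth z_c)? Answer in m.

K_a = tan²(45° − 31.6°/2) = 0.3123; √K_a = 0.5589.
The active pressure is zero where K_a γ z = 2c√K_a, so z_c = 2c/(γ√K_a) = 2×34.9/(15.1×0.5589) = 8.271 m.

8.27 m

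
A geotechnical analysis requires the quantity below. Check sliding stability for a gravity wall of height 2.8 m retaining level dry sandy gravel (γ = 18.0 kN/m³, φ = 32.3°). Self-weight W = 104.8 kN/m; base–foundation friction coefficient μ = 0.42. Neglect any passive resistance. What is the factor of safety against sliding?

K_a = tan²(45° − 32.3°/2) = 0.3035.
P_a = ½K_aγH² = 0.5×0.3035×18.0×2.8² = 21.41 kN/m, acting at H/3 = 0.9333 m above the base.
FS_sliding = μW / P_a = 0.42×104.8 / 21.41 = 2.056.

2.06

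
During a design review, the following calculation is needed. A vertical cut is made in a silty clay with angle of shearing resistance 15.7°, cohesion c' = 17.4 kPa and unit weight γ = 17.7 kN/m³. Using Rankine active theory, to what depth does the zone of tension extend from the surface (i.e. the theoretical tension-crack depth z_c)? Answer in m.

2.59 m

K_a = tan²(45° − 15.7°/2) = 0.5741; √K_a = 0.7577.
The active pressure is zero where K_a γ z = 2c√K_a, so z_c = 2c/(γ√K_a) = 2×17.4/(17.7×0.7577) = 2.595 m.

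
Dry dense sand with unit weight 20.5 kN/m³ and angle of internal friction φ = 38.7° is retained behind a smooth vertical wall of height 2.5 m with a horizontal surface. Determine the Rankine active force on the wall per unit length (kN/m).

14.8 kN/m

K_a = tan²(45° − φ/2) = 0.2306.
P_a = ½ K_a γ H² = 0.5 × 0.2306 × 20.5 × 2.5² = 14.77 kN/m.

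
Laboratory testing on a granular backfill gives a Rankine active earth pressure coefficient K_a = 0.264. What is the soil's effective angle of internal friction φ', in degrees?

35.6°

K_a = tan²(45° − φ/2) ⇒ 45° − φ/2 = arctan(√0.264) = 27.19°.
φ = 2(45° − 27.19°) = 35.61°.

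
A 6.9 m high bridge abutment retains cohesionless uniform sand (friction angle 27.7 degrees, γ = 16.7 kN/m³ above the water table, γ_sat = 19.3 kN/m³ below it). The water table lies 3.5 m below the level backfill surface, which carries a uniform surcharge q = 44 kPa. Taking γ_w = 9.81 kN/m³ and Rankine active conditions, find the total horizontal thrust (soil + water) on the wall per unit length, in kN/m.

298 kN/m

K_a = tan²(45° − φ/2) = 0.3653.
γ' = 19.3 − 9.81 = 9.490 kN/m³. h₂ = H − d_w = 3.4 m.
σ'_h: at surface K_a·q = 16.07; at WT K_a(q+γd_w) = 37.43; at base K_a(q+γd_w+γ'h₂) = 49.22 kPa.
P₁ = ½(16.07+37.43)×3.5 = 93.63; P₂ = ½(37.43+49.22)×3.4 = 147.3; P_w = ½γ_w h₂² = 56.70.
Total = 93.63+147.3+56.70 = 297.6 kN/m.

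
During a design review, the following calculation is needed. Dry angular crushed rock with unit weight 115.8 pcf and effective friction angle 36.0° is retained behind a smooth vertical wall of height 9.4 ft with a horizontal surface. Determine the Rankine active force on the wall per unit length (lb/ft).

K_a = tan²(45° − φ/2) = 0.2596.
P_a = ½ K_a γ H² = 0.5 × 0.2596 × 115.8 × 9.4² = 1328 lb/ft.

1330 lb/ft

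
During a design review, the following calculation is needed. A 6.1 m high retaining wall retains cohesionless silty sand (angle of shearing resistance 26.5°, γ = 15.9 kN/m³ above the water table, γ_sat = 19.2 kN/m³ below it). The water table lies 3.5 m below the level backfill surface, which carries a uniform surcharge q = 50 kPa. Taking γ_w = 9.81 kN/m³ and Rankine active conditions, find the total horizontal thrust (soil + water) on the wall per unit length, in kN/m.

K_a = tan²(45° − φ/2) = 0.3829.
γ' = 19.2 − 9.81 = 9.390 kN/m³. h₂ = H − d_w = 2.6 m.
σ'_h: at surface K_a·q = 19.15; at WT K_a(q+γd_w) = 40.46; at base K_a(q+γd_w+γ'h₂) = 49.81 kPa.
P₁ = ½(19.15+40.46)×3.5 = 104.3; P₂ = ½(40.46+49.81)×2.6 = 117.3; P_w = ½γ_w h₂² = 33.16.
Total = 104.3+117.3+33.16 = 254.8 kN/m.

255 kN/m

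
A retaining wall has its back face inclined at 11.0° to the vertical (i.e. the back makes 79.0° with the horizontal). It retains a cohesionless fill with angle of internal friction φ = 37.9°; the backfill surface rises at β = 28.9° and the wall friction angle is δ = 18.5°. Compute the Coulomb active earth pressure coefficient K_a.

0.486

K_a = sin²(α+φ) / [sin²α · sin(α−δ) · (1 + √{sin(φ+δ)sin(φ−β) / (sin(α−δ)sin(α+β))})²].
With α = 79.0°, φ = 37.9°, δ = 18.5°, β = 28.9°: K_a = 0.4862.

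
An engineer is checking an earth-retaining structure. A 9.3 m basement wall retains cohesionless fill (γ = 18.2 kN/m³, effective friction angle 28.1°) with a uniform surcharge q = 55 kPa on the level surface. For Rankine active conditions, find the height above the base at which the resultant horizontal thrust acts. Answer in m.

3.71 m

K_a = 0.3596.
Triangular part P₁ = ½K_aγH² = 283.0 at H/3 = 3.100 m; rectangular part P₂ = K_a q H = 183.9 at H/2 = 4.650 m.
ȳ = (P₁·3.100 + P₂·4.650)/(P₁+P₂) = 3.711 m.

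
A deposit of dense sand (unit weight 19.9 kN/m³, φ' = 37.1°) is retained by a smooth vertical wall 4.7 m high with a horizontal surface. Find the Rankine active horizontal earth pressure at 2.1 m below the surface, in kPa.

10.3 kPa

K_a = (1 − sin φ)/(1 + sin φ) = 0.2475.
σ_h = K_a γ z = 0.2475 × 19.9 × 2.1 = 10.34 kPa.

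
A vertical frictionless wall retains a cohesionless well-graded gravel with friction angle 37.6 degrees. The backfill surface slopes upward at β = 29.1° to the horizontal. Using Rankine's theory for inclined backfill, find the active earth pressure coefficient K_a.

0.355

K_a = cos β · (cos β − √(cos²β − cos²φ)) / (cos β + √(cos²β − cos²φ)).
cos β = 0.8738, cos φ = 0.7923, √(cos²β − cos²φ) = 0.3684.
K_a = 0.8738 × (0.8738 − 0.3684)/(0.8738 + 0.3684) = 0.3554.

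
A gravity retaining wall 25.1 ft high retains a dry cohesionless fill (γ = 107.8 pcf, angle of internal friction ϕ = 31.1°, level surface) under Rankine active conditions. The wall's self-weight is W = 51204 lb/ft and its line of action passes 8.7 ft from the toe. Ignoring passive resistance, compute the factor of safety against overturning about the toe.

4.92

K_a = tan²(45° − 31.1°/2) = 0.3188.
P_a = ½K_aγH² = 0.5×0.3188×107.8×25.1² = 10830 lb/ft, acting at H/3 = 8.367 ft above the base.
Overturning moment M_o = P_a × H/3 = 10830 × 8.367 = 90570.
Resisting moment M_r = W × 8.7 = 51204 × 8.7 = 445500.
FS_overturning = M_r/M_o = 445500/90570 = 4.918.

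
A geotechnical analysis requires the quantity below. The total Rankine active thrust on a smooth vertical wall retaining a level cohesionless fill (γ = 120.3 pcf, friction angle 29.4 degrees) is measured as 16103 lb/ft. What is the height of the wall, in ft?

28.0 ft

K_a = 0.3415. P_a = ½ K_a γ H² ⇒ H = √(2P_a/(K_a γ)).
H = √(2×16103/(0.3415×120.3)) = 28.00 ft.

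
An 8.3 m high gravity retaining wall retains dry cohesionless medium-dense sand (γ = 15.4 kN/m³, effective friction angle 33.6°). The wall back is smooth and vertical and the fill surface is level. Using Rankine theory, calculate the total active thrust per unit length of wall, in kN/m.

K_a = tan²(45° − φ/2) = 0.2875.
P_a = ½ K_a γ H² = 0.5 × 0.2875 × 15.4 × 8.3² = 152.5 kN/m.

153 kN/m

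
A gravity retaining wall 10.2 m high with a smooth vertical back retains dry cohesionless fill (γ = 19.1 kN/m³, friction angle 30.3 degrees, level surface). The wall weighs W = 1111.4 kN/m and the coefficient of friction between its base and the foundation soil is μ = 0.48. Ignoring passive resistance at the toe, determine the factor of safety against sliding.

1.63

K_a = tan²(45° − 30.3°/2) = 0.3293.
P_a = ½K_aγH² = 0.5×0.3293×19.1×10.2² = 327.2 kN/m, acting at H/3 = 3.400 m above the base.
FS_sliding = μW / P_a = 0.48×1111.4 / 327.2 = 1.630.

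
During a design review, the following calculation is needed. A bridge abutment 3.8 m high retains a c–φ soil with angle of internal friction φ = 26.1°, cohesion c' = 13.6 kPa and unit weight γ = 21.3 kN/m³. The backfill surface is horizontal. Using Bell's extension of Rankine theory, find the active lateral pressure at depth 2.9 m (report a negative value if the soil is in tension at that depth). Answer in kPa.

K_a = (1 − sin φ)/(1 + sin φ) = 0.3889.
σ_a = K_a γ z − 2c√K_a = 0.3889×21.3×2.9 − 2×13.6×0.6237 = 7.062 kPa.

7.06 kPa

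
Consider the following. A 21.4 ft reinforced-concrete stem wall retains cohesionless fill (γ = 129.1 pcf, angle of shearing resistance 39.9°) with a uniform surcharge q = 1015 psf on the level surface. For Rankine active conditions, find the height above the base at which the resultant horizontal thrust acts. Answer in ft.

K_a = 0.2184.
Triangular part P₁ = ½K_aγH² = 6457 at H/3 = 7.133 ft; rectangular part P₂ = K_a q H = 4745 at H/2 = 10.70 ft.
ȳ = (P₁·7.133 + P₂·10.70)/(P₁+P₂) = 8.644 ft.

8.64 ft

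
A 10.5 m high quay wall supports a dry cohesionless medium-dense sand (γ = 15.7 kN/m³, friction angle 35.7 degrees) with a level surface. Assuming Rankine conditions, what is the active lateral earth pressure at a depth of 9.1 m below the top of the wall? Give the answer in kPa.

K_a = (1 − sin φ)/(1 + sin φ) = 0.2630.
σ_h = K_a γ z = 0.2630 × 15.7 × 9.1 = 37.57 kPa.

37.6 kPa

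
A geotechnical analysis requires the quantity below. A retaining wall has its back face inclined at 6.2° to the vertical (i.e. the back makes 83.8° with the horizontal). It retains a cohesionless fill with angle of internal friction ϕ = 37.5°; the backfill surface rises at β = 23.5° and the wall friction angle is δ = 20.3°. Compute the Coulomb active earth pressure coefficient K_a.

K_a = sin²(α+φ) / [sin²α · sin(α−δ) · (1 + √{sin(φ+δ)sin(φ−β) / (sin(α−δ)sin(α+β))})²].
With α = 83.8°, φ = 37.5°, δ = 20.3°, β = 23.5°: K_a = 0.3721.

0.372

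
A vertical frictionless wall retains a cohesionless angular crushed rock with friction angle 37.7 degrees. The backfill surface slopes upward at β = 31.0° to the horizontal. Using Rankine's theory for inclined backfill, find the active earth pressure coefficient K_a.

K_a = cos β · (cos β − √(cos²β − cos²φ)) / (cos β + √(cos²β − cos²φ)).
cos β = 0.8572, cos φ = 0.7912, √(cos²β − cos²φ) = 0.3297.
K_a = 0.8572 × (0.8572 − 0.3297)/(0.8572 + 0.3297) = 0.3809.

0.381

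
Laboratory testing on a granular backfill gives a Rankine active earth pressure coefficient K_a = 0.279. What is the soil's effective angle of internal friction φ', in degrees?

34.3°

K_a = tan²(45° − φ/2) ⇒ 45° − φ/2 = arctan(√0.279) = 27.84°.
φ = 2(45° − 27.84°) = 34.31°.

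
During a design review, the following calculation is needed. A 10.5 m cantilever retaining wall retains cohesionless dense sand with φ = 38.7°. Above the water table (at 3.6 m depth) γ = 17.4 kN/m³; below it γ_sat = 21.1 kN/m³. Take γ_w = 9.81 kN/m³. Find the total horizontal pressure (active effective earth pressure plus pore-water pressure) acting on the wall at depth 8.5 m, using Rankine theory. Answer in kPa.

K_a = (1 − sin φ)/(1 + sin φ) = 0.2306.
γ' = 21.1 − 9.81 = 11.29 kN/m³.
Effective vertical stress at 8.5 m: σ'_v = 17.4×3.6 + 11.29×4.90 = 118.0 kPa.
σ'_h = K_a σ'_v = 0.2306 × 118.0 = 27.20 kPa; u = γ_w × 4.90 = 48.07 kPa.
Total σ_h = 27.20 + 48.07 = 75.27 kPa.

75.3 kPa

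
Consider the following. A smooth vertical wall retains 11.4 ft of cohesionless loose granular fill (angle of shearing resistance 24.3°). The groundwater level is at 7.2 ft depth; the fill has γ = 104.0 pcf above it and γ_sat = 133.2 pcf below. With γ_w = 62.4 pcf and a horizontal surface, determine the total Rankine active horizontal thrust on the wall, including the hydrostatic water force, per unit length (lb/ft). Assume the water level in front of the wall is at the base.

K_a = tan²(45° − φ/2) = 0.4169.
γ' = 133.2 − 62.4 = 70.80 pcf. Depth below WT = 4.2 ft.
σ'_h at WT = K_a γ d_w = 312.2 psf; at base = 312.2 + K_a γ' × 4.2 = 436.2 psf.
P₁ (0–7.2 ft) = ½×312.2×7.2 = 1124. P₂ (7.2–11.4 ft) = ½(312.2+436.2)×4.2 = 1572.
P_w = ½ γ_w h₂² = 0.5×62.4×4.2² = 550.4. Total = 1124+1572+550.4 = 3246 lb/ft.

3250 lb/ft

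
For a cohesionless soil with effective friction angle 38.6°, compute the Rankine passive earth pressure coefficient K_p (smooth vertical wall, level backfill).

K_p = (1 + sin φ)/(1 − sin φ) = tan²(45° + 38.6°/2) = 4.317.

4.32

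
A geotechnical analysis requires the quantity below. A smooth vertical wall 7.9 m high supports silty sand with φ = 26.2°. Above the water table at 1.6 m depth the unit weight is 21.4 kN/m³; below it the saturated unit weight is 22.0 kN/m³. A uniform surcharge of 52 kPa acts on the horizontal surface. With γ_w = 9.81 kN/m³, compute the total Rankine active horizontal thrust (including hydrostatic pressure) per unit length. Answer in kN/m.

542 kN/m

K_a = tan²(45° − φ/2) = 0.3874.
γ' = 22.0 − 9.81 = 12.19 kN/m³. h₂ = H − d_w = 6.3 m.
σ'_h: at surface K_a·q = 20.15; at WT K_a(q+γd_w) = 33.41; at base K_a(q+γd_w+γ'h₂) = 63.17 kPa.
P₁ = ½(20.15+33.41)×1.6 = 42.85; P₂ = ½(33.41+63.17)×6.3 = 304.2; P_w = ½γ_w h₂² = 194.7.
Total = 42.85+304.2+194.7 = 541.8 kN/m.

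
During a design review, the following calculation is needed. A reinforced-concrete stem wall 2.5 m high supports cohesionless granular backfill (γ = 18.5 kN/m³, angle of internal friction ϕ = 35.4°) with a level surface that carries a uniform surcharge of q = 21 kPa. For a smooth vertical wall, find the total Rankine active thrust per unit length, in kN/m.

29.4 kN/m

K_a = tan²(45° − φ/2) = 0.2664.
Soil triangle: ½ K_a γ H² = 0.5×0.2664×18.5×2.5² = 15.40 kN/m.
Surcharge rectangle: K_a q H = 0.2664×21×2.5 = 13.99 kN/m.
Total = 15.40 + 13.99 = 29.39 kN/m.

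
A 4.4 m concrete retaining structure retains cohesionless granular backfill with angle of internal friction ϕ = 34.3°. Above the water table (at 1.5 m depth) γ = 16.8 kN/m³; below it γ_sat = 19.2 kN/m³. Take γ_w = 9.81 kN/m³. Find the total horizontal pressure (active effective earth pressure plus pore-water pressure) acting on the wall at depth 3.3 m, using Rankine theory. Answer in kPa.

29.4 kPa

K_a = (1 − sin φ)/(1 + sin φ) = 0.2792.
γ' = 19.2 − 9.81 = 9.390 kN/m³.
Effective vertical stress at 3.3 m: σ'_v = 16.8×1.5 + 9.390×1.80 = 42.10 kPa.
σ'_h = K_a σ'_v = 0.2792 × 42.10 = 11.75 kPa; u = γ_w × 1.80 = 17.66 kPa.
Total σ_h = 11.75 + 17.66 = 29.41 kPa.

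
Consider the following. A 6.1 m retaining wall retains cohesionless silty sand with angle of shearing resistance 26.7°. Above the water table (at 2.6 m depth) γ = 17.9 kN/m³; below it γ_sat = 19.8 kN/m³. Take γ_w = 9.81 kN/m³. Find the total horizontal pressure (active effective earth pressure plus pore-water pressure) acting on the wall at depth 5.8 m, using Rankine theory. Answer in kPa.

61.2 kPa

K_a = (1 − sin φ)/(1 + sin φ) = 0.3800.
γ' = 19.8 − 9.81 = 9.990 kN/m³.
Effective vertical stress at 5.8 m: σ'_v = 17.9×2.6 + 9.990×3.20 = 78.51 kPa.
σ'_h = K_a σ'_v = 0.3800 × 78.51 = 29.83 kPa; u = γ_w × 3.20 = 31.39 kPa.
Total σ_h = 29.83 + 31.39 = 61.22 kPa.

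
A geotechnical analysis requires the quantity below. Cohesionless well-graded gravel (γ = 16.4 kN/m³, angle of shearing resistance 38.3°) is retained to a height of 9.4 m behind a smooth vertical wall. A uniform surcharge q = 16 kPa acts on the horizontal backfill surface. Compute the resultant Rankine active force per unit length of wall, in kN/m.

K_a = tan²(45° − φ/2) = 0.2347.
Soil triangle: ½ K_a γ H² = 0.5×0.2347×16.4×9.4² = 170.1 kN/m.
Surcharge rectangle: K_a q H = 0.2347×16×9.4 = 35.30 kN/m.
Total = 170.1 + 35.30 = 205.4 kN/m.

205 kN/m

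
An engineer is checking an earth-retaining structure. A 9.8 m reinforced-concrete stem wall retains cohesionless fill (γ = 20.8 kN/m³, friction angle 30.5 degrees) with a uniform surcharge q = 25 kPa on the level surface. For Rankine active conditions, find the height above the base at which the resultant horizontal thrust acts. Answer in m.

K_a = 0.3267.
Triangular part P₁ = ½K_aγH² = 326.3 at H/3 = 3.267 m; rectangular part P₂ = K_a q H = 80.03 at H/2 = 4.900 m.
ȳ = (P₁·3.267 + P₂·4.900)/(P₁+P₂) = 3.588 m.

3.59 m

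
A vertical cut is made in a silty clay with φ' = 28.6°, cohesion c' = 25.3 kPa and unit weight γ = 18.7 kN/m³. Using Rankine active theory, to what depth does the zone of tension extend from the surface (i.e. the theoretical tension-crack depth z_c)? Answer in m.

K_a = tan²(45° − 28.6°/2) = 0.3525; √K_a = 0.5938.
The active pressure is zero where K_a γ z = 2c√K_a, so z_c = 2c/(γ√K_a) = 2×25.3/(18.7×0.5938) = 4.557 m.

4.56 m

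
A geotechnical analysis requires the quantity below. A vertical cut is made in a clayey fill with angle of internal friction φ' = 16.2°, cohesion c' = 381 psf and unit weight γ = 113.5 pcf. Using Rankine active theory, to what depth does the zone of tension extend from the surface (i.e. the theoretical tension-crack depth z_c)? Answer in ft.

K_a = tan²(45° − 16.2°/2) = 0.5637; √K_a = 0.7508.
The active pressure is zero where K_a γ z = 2c√K_a, so z_c = 2c/(γ√K_a) = 2×381/(113.5×0.7508) = 8.942 ft.

8.94 ft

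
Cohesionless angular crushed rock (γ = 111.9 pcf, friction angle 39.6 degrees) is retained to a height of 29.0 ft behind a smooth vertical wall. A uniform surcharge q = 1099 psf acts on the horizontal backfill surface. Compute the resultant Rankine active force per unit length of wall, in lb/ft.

K_a = tan²(45° − φ/2) = 0.2214.
Soil triangle: ½ K_a γ H² = 0.5×0.2214×111.9×29.0² = 10420 lb/ft.
Surcharge rectangle: K_a q H = 0.2214×1099×29.0 = 7057 lb/ft.
Total = 10420 + 7057 = 17480 lb/ft.

17500 lb/ft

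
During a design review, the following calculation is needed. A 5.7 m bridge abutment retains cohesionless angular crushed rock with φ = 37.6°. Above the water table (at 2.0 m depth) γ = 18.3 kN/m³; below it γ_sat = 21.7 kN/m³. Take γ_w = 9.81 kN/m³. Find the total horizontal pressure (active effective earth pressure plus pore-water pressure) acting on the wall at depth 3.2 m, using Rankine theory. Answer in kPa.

K_a = (1 − sin φ)/(1 + sin φ) = 0.2421.
γ' = 21.7 − 9.81 = 11.89 kN/m³.
Effective vertical stress at 3.2 m: σ'_v = 18.3×2.0 + 11.89×1.20 = 50.87 kPa.
σ'_h = K_a σ'_v = 0.2421 × 50.87 = 12.32 kPa; u = γ_w × 1.20 = 11.77 kPa.
Total σ_h = 12.32 + 11.77 = 24.09 kPa.

24.1 kPa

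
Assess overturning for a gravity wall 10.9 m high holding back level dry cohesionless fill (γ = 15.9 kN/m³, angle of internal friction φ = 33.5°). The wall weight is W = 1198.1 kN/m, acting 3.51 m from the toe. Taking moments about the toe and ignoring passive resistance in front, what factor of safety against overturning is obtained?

K_a = tan²(45° − 33.5°/2) = 0.2887.
P_a = ½K_aγH² = 0.5×0.2887×15.9×10.9² = 272.7 kN/m, acting at H/3 = 3.633 m above the base.
Overturning moment M_o = P_a × H/3 = 272.7 × 3.633 = 990.8.
Resisting moment M_r = W × 3.51 = 1198.1 × 3.51 = 4205.
FS_overturning = M_r/M_o = 4205/990.8 = 4.244.

4.24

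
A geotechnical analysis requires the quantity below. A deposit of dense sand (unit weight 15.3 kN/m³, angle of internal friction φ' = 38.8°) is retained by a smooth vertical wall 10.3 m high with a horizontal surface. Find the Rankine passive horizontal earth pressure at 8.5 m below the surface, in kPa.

K_p = (1 + sin φ)/(1 − sin φ) = 4.356.
σ_h = K_p γ z = 4.356 × 15.3 × 8.5 = 566.5 kPa.

567 kPa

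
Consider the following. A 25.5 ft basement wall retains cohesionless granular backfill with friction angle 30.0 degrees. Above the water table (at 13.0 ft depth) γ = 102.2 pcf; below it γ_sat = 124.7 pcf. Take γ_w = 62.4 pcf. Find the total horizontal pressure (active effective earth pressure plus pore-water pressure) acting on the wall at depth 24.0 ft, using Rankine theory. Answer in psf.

1360 psf

K_a = (1 − sin φ)/(1 + sin φ) = 0.3333.
γ' = 124.7 − 62.4 = 62.30 pcf.
Effective vertical stress at 24.0 ft: σ'_v = 102.2×13.0 + 62.30×11.0 = 2014 psf.
σ'_h = K_a σ'_v = 0.3333 × 2014 = 671.3 psf; u = γ_w × 11.0 = 686.4 psf.
Total σ_h = 671.3 + 686.4 = 1358 psf.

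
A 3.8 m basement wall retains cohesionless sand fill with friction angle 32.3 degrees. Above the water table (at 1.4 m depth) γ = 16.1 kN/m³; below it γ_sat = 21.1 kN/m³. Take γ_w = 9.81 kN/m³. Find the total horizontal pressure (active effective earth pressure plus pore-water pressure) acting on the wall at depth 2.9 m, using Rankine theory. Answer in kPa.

K_a = (1 − sin φ)/(1 + sin φ) = 0.3035.
γ' = 21.1 − 9.81 = 11.29 kN/m³.
Effective vertical stress at 2.9 m: σ'_v = 16.1×1.4 + 11.29×1.50 = 39.48 kPa.
σ'_h = K_a σ'_v = 0.3035 × 39.48 = 11.98 kPa; u = γ_w × 1.50 = 14.71 kPa.
Total σ_h = 11.98 + 14.71 = 26.69 kPa.

26.7 kPa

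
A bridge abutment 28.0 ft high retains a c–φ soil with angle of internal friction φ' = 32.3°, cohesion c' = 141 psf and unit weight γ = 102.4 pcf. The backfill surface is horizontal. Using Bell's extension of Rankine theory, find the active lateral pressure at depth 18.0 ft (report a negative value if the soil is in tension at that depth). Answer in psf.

404 psf

K_a = (1 − sin φ)/(1 + sin φ) = 0.3035.
σ_a = K_a γ z − 2c√K_a = 0.3035×102.4×18.0 − 2×141×0.5509 = 404.0 psf.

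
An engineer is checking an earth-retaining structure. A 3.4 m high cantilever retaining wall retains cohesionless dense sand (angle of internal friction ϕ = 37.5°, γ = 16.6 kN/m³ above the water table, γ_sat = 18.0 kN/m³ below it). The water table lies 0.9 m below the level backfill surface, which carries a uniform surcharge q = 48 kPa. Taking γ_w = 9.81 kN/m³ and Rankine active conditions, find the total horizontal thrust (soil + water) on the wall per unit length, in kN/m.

87.3 kN/m

K_a = tan²(45° − φ/2) = 0.2432.
γ' = 18.0 − 9.81 = 8.190 kN/m³. h₂ = H − d_w = 2.5 m.
σ'_h: at surface K_a·q = 11.67; at WT K_a(q+γd_w) = 15.31; at base K_a(q+γd_w+γ'h₂) = 20.29 kPa.
P₁ = ½(11.67+15.31)×0.9 = 12.14; P₂ = ½(15.31+20.29)×2.5 = 44.49; P_w = ½γ_w h₂² = 30.66.
Total = 12.14+44.49+30.66 = 87.29 kN/m.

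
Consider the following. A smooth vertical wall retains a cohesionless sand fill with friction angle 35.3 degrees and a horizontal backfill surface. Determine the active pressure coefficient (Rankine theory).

0.268

K_a = (1 − sin φ)/(1 + sin φ) = (1 − sin 35.3°)/(1 + sin 35.3°) = 0.2675.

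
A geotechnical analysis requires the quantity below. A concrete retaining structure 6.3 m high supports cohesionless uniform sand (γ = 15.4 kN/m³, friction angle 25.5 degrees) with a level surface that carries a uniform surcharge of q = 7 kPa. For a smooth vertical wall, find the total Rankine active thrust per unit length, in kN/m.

139 kN/m

K_a = tan²(45° − φ/2) = 0.3981.
Soil triangle: ½ K_a γ H² = 0.5×0.3981×15.4×6.3² = 121.7 kN/m.
Surcharge rectangle: K_a q H = 0.3981×7×6.3 = 17.56 kN/m.
Total = 121.7 + 17.56 = 139.2 kN/m.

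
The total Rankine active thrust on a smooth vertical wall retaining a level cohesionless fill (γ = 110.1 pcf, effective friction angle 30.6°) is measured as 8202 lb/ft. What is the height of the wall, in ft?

K_a = 0.3253. P_a = ½ K_a γ H² ⇒ H = √(2P_a/(K_a γ)).
H = √(2×8202/(0.3253×110.1)) = 21.40 ft.

21.4 ft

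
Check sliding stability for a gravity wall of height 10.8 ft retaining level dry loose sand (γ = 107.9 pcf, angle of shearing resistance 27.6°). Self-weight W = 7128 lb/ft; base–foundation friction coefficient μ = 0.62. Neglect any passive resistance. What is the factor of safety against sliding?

K_a = tan²(45° − 27.6°/2) = 0.3668.
P_a = ½K_aγH² = 0.5×0.3668×107.9×10.8² = 2308 lb/ft, acting at H/3 = 3.600 ft above the base.
FS_sliding = μW / P_a = 0.62×7128 / 2308 = 1.915.

1.91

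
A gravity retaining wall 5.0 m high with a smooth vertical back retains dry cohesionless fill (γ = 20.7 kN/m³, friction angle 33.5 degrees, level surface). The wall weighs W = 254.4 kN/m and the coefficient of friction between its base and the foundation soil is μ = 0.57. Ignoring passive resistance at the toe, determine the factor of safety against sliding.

1.94

K_a = tan²(45° − 33.5°/2) = 0.2887.
P_a = ½K_aγH² = 0.5×0.2887×20.7×5.0² = 74.70 kN/m, acting at H/3 = 1.667 m above the base.
FS_sliding = μW / P_a = 0.57×254.4 / 74.70 = 1.941.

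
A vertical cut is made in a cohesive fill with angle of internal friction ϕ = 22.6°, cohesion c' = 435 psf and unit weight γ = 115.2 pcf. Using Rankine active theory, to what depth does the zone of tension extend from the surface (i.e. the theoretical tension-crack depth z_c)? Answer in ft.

K_a = tan²(45° − 22.6°/2) = 0.4448; √K_a = 0.6669.
The active pressure is zero where K_a γ z = 2c√K_a, so z_c = 2c/(γ√K_a) = 2×435/(115.2×0.6669) = 11.32 ft.

11.3 ft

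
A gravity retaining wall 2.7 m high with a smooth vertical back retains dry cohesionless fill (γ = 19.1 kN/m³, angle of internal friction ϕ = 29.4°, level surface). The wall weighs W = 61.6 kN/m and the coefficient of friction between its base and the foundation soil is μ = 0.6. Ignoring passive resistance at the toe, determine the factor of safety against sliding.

1.55

K_a = tan²(45° − 29.4°/2) = 0.3415.
P_a = ½K_aγH² = 0.5×0.3415×19.1×2.7² = 23.77 kN/m, acting at H/3 = 0.9000 m above the base.
FS_sliding = μW / P_a = 0.6×61.6 / 23.77 = 1.555.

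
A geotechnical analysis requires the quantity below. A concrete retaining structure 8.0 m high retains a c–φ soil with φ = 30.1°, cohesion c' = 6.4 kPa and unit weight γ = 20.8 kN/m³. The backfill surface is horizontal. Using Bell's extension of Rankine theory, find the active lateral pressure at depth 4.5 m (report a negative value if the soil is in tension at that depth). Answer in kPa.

23.7 kPa

K_a = (1 − sin φ)/(1 + sin φ) = 0.3320.
σ_a = K_a γ z − 2c√K_a = 0.3320×20.8×4.5 − 2×6.4×0.5762 = 23.70 kPa.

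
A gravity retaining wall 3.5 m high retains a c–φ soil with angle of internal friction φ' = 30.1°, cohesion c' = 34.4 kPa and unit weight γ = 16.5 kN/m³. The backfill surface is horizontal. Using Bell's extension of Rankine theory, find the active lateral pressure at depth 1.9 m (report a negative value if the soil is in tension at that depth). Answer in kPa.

K_a = (1 − sin φ)/(1 + sin φ) = 0.3320.
σ_a = K_a γ z − 2c√K_a = 0.3320×16.5×1.9 − 2×34.4×0.5762 = -29.23 kPa.

-29.2 kPa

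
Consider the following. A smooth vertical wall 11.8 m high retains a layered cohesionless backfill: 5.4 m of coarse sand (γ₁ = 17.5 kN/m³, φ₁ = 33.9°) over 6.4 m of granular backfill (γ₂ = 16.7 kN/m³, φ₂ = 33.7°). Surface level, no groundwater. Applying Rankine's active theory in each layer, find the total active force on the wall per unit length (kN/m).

344 kN/m

K_a1 = tan²(45°−33.9°/2) = 0.2839; K_a2 = tan²(45°−33.7°/2) = 0.2863.
Layer 1: σ at base = K_a1 γ₁ h₁ = 26.83 kPa; P₁ = ½×26.83×5.4 = 72.44.
Layer 2: σ_v at top = γ₁h₁ = 94.50; σ_h top = K_a2×94.50 = 27.06; σ_h base = K_a2×(94.50+16.7×6.4) = 57.66.
P₂ = ½(27.06+57.66)×6.4 = 271.1. Total P_a = 72.44+271.1 = 343.5 kN/m.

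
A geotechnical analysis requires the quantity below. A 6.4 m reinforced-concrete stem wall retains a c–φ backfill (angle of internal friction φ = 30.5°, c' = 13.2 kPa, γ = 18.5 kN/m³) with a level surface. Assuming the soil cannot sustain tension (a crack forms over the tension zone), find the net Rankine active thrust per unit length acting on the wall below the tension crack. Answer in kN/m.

46.0 kN/m

K_a = 0.3267; √K_a = 0.5715.
Tension-crack depth z_c = 2c/(γ√K_a) = 2×13.2/(18.5×0.5715) = 2.497 m.
σ_a at base = K_a γ H − 2c√K_a = 0.3267×18.5×6.4 − 2×13.2×0.5715 = 23.59 kPa.
P_a = ½ × 23.59 × (H − z_c) = 0.5×23.59×3.903 = 46.04 kN/m.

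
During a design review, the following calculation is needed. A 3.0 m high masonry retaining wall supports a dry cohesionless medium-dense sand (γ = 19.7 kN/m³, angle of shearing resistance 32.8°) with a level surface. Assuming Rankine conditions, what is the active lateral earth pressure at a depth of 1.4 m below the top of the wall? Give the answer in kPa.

K_a = (1 − sin φ)/(1 + sin φ) = 0.2973.
σ_h = K_a γ z = 0.2973 × 19.7 × 1.4 = 8.198 kPa.

8.20 kPa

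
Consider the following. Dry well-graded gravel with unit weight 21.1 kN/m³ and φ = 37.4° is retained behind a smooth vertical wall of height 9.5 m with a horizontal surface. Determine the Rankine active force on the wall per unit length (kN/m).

233 kN/m

K_a = tan²(45° − φ/2) = 0.2443.
P_a = ½ K_a γ H² = 0.5 × 0.2443 × 21.1 × 9.5² = 232.6 kN/m.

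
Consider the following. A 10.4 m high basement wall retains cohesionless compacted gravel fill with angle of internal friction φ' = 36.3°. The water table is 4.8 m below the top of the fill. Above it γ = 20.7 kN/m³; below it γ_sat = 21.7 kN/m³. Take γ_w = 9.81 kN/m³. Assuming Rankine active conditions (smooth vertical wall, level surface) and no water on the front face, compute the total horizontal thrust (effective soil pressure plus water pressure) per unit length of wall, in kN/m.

K_a = tan²(45° − φ/2) = 0.2563.
γ' = 21.7 − 9.81 = 11.89 kN/m³. Depth below WT = 5.6 m.
σ'_h at WT = K_a γ d_w = 25.46 kPa; at base = 25.46 + K_a γ' × 5.6 = 42.53 kPa.
P₁ (0–4.8 m) = ½×25.46×4.8 = 61.11. P₂ (4.8–10.4 m) = ½(25.46+42.53)×5.6 = 190.4.
P_w = ½ γ_w h₂² = 0.5×9.81×5.6² = 153.8. Total = 61.11+190.4+153.8 = 405.3 kN/m.

405 kN/m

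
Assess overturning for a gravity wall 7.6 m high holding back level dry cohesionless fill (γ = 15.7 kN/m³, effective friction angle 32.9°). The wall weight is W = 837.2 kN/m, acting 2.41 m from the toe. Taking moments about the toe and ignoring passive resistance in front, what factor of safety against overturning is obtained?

5.93

K_a = tan²(45° − 32.9°/2) = 0.2960.
P_a = ½K_aγH² = 0.5×0.2960×15.7×7.6² = 134.2 kN/m, acting at H/3 = 2.533 m above the base.
Overturning moment M_o = P_a × H/3 = 134.2 × 2.533 = 340.0.
Resisting moment M_r = W × 2.41 = 837.2 × 2.41 = 2018.
FS_overturning = M_r/M_o = 2018/340.0 = 5.934.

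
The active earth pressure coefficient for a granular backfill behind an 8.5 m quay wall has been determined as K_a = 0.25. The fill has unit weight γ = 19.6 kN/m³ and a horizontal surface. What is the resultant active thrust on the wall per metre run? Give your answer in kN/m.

177 kN/m

P = ½ K_a γ H² = 0.5 × 0.25 × 19.6 × 8.5² = 177.0 kN/m.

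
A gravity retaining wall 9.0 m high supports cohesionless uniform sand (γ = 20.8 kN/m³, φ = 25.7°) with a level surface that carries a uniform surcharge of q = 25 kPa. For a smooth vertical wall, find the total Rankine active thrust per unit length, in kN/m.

K_a = tan²(45° − φ/2) = 0.3950.
Soil triangle: ½ K_a γ H² = 0.5×0.3950×20.8×9.0² = 332.8 kN/m.
Surcharge rectangle: K_a q H = 0.3950×25×9.0 = 88.88 kN/m.
Total = 332.8 + 88.88 = 421.7 kN/m.

422 kN/m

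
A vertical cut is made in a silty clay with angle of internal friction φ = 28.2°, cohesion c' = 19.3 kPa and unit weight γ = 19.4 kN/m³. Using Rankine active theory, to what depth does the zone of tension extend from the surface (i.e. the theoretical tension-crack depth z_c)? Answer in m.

3.32 m

K_a = tan²(45° − 28.2°/2) = 0.3582; √K_a = 0.5985.
The active pressure is zero where K_a γ z = 2c√K_a, so z_c = 2c/(γ√K_a) = 2×19.3/(19.4×0.5985) = 3.325 m.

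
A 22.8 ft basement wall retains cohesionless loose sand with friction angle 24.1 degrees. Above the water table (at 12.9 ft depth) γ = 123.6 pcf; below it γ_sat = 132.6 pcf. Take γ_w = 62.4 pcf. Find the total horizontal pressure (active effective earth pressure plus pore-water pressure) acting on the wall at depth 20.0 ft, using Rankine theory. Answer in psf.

K_a = (1 − sin φ)/(1 + sin φ) = 0.4201.
γ' = 132.6 − 62.4 = 70.20 pcf.
Effective vertical stress at 20.0 ft: σ'_v = 123.6×12.9 + 70.20×7.10 = 2093 psf.
σ'_h = K_a σ'_v = 0.4201 × 2093 = 879.3 psf; u = γ_w × 7.10 = 443.0 psf.
Total σ_h = 879.3 + 443.0 = 1322 psf.

1320 psf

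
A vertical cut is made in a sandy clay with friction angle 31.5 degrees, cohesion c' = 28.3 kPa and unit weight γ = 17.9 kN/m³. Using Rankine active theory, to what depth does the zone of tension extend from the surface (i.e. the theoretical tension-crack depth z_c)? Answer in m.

K_a = tan²(45° − 31.5°/2) = 0.3136; √K_a = 0.5600.
The active pressure is zero where K_a γ z = 2c√K_a, so z_c = 2c/(γ√K_a) = 2×28.3/(17.9×0.5600) = 5.646 m.

5.65 m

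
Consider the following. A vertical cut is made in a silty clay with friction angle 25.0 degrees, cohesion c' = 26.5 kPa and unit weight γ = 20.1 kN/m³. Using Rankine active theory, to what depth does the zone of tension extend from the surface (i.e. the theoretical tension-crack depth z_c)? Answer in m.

K_a = tan²(45° − 25.0°/2) = 0.4059; √K_a = 0.6371.
The active pressure is zero where K_a γ z = 2c√K_a, so z_c = 2c/(γ√K_a) = 2×26.5/(20.1×0.6371) = 4.139 m.

4.14 m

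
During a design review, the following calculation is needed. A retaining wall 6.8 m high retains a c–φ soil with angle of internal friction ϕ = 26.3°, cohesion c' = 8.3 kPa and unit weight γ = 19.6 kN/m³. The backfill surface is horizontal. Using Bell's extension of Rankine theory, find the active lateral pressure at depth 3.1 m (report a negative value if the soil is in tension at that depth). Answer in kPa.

13.1 kPa

K_a = (1 − sin φ)/(1 + sin φ) = 0.3859.
σ_a = K_a γ z − 2c√K_a = 0.3859×19.6×3.1 − 2×8.3×0.6212 = 13.14 kPa.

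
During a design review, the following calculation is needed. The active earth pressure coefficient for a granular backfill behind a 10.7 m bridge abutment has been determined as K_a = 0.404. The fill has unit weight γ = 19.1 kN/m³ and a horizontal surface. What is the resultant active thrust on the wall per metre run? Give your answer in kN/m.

442 kN/m

P = ½ K_a γ H² = 0.5 × 0.404 × 19.1 × 10.7² = 441.7 kN/m.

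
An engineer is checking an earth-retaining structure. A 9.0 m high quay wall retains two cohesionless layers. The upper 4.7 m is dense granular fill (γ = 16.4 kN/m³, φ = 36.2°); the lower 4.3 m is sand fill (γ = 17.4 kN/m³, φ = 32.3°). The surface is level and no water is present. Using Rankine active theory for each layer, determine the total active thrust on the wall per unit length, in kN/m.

196 kN/m

K_a1 = tan²(45°−36.2°/2) = 0.2574; K_a2 = tan²(45°−32.3°/2) = 0.3035.
Layer 1: σ at base = K_a1 γ₁ h₁ = 19.84 kPa; P₁ = ½×19.84×4.7 = 46.62.
Layer 2: σ_v at top = γ₁h₁ = 77.08; σ_h top = K_a2×77.08 = 23.39; σ_h base = K_a2×(77.08+17.4×4.3) = 46.10.
P₂ = ½(23.39+46.10)×4.3 = 149.4. Total P_a = 46.62+149.4 = 196.0 kN/m.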